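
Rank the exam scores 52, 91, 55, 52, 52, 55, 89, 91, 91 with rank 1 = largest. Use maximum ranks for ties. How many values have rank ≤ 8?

Sorted (descending): 91, 91, 91, 89, 55, 55, 52, 52, 52
The 3 values of 91 occupy positions 1–3 → each gets rank 3.
The 2 values of 55 occupy positions 5–6 → each gets rank 6.
The 3 values of 52 occupy positions 7–9 → each gets rank 9.
Ranks ≤ 8: {3, 3, 3, 4, 6, 6} → 6 values.

6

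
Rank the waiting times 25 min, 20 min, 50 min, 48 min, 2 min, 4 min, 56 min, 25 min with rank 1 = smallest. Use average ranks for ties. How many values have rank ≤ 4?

3

Sorted (ascending): 2, 4, 20, 25, 25, 48, 50, 56
The 2 values of 25 occupy positions 4–5 → average rank (4+5)/2 = 4.5.
Ranks ≤ 4: {1, 2, 3} → 3 values.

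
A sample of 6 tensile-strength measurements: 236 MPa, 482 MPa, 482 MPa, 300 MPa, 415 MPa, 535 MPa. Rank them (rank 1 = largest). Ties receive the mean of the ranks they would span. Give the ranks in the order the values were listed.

Sorted (descending): 535, 482, 482, 415, 300, 236
The 2 values of 482 occupy positions 2–3 → average rank (2+3)/2 = 2.5.

6, 2.5, 2.5, 5, 4, 1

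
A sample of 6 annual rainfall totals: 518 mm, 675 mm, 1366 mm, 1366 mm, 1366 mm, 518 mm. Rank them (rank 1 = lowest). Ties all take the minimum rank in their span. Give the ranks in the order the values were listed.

Sorted (ascending): 518, 518, 675, 1366, 1366, 1366
The 2 values of 518 occupy positions 1–2 → each gets rank 1.
The 3 values of 1366 occupy positions 4–6 → each gets rank 4.

1, 3, 4, 4, 4, 1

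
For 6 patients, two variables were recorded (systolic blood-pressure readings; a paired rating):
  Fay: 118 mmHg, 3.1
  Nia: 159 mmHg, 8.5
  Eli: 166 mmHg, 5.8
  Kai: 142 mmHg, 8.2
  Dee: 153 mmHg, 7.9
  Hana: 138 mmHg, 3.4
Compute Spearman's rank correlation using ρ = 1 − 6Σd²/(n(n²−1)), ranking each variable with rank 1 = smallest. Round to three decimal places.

Ranks of variable 1: 1, 5, 6, 3, 4, 2
Ranks of variable 2: 1, 6, 3, 5, 4, 2
d = r₁ − r₂: 0, -1, 3, -2, 0, 0
d²: 0, 1, 9, 4, 0, 0; Σd² = 14
ρ = 1 − 6·14/(6·35) = 1 − 84/210 = 0.600

0.600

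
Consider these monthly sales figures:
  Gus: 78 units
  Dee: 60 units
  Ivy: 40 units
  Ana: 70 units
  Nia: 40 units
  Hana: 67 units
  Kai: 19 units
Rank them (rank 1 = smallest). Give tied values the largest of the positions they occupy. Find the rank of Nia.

Sorted (ascending): 19, 40, 40, 60, 67, 70, 78
The 2 values of 40 occupy positions 2–3 → each gets rank 3.
Nia has value 40 units → rank 3.

3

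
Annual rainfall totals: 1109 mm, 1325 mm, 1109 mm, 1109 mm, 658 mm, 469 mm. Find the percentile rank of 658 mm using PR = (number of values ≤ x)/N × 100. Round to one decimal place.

33.3

N = 6.
Strictly below 658: 1. Equal to 658: 1.
PR = 2/6 × 100 = 33.3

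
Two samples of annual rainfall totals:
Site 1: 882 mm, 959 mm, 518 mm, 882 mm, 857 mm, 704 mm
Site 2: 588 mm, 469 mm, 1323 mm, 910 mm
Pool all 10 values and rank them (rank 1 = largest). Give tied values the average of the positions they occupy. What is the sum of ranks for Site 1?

Sorted (descending): 1323, 959, 910, 882, 882, 857, 704, 588, 518, 469
The 2 values of 882 occupy positions 4–5 → average rank (4+5)/2 = 4.5.
Site 1 values → pooled ranks: 882→4.5, 959→2, 518→9, 882→4.5, 857→6, 704→7
Rank sum = 4.5 + 2 + 9 + 4.5 + 6 + 7 = 33

33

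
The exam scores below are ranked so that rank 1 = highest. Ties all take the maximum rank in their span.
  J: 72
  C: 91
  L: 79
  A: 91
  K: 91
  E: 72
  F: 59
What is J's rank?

6

Sorted (descending): 91, 91, 91, 79, 72, 72, 59
The 3 values of 91 occupy positions 1–3 → each gets rank 3.
The 2 values of 72 occupy positions 5–6 → each gets rank 6.
J has value 72 → rank 6.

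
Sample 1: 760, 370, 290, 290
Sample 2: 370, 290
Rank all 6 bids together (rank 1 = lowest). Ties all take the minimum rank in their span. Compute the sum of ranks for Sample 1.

Sorted (ascending): 290, 290, 290, 370, 370, 760
The 3 values of 290 occupy positions 1–3 → each gets rank 1.
The 2 values of 370 occupy positions 4–5 → each gets rank 4.
Sample 1 values → pooled ranks: 760→6, 370→4, 290→1, 290→1
Rank sum = 6 + 4 + 1 + 1 = 12

12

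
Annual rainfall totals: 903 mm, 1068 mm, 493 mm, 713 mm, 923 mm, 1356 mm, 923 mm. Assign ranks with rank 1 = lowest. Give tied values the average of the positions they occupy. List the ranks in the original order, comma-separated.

3, 6, 1, 2, 4.5, 7, 4.5

Sorted (ascending): 493, 713, 903, 923, 923, 1068, 1356
The 2 values of 923 occupy positions 4–5 → average rank (4+5)/2 = 4.5.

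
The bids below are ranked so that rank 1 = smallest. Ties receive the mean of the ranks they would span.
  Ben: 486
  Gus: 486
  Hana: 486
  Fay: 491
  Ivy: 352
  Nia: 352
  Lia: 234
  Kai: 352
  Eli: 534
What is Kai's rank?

Sorted (ascending): 234, 352, 352, 352, 486, 486, 486, 491, 534
The 3 values of 352 occupy positions 2–4 → average rank 3.
The 3 values of 486 occupy positions 5–7 → average rank 6.
Kai has value 352 → rank 3.

3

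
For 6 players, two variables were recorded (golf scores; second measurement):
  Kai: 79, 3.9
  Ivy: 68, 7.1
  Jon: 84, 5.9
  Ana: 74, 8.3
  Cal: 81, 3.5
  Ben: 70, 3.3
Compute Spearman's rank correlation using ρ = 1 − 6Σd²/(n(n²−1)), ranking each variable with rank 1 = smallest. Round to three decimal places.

Ranks of variable 1: 4, 1, 6, 3, 5, 2
Ranks of variable 2: 3, 5, 4, 6, 2, 1
d = r₁ − r₂: 1, -4, 2, -3, 3, 1
d²: 1, 16, 4, 9, 9, 1; Σd² = 40
ρ = 1 − 6·40/(6·35) = 1 − 240/210 = -0.143

-0.143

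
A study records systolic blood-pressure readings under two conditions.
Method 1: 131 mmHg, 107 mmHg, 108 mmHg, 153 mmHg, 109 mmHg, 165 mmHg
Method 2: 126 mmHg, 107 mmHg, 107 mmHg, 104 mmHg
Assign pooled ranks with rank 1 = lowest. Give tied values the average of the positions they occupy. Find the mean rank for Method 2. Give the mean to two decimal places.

3.50

Sorted (ascending): 104, 107, 107, 107, 108, 109, 126, 131, 153, 165
The 3 values of 107 occupy positions 2–4 → average rank 3.
Method 2 values → pooled ranks: 126→7, 107→3, 107→3, 104→1
Mean rank = (7 + 3 + 3 + 1) / 4 = 3.50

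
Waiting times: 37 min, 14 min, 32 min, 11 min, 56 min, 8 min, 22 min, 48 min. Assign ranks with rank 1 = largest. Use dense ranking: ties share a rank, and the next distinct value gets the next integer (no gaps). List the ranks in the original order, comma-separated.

3, 6, 4, 7, 1, 8, 5, 2

Sorted (descending): 56, 48, 37, 32, 22, 14, 11, 8
No ties — each value takes its position as its rank.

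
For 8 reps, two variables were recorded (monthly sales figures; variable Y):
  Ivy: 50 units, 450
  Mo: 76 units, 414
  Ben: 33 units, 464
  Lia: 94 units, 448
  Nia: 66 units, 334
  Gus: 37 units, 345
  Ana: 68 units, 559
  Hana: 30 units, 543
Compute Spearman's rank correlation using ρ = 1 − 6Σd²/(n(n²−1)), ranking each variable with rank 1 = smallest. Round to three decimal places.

-0.262

Ranks of variable 1: 4, 7, 2, 8, 5, 3, 6, 1
Ranks of variable 2: 5, 3, 6, 4, 1, 2, 8, 7
d = r₁ − r₂: -1, 4, -4, 4, 4, 1, -2, -6
d²: 1, 16, 16, 16, 16, 1, 4, 36; Σd² = 106
ρ = 1 − 6·106/(8·63) = 1 − 636/504 = -0.262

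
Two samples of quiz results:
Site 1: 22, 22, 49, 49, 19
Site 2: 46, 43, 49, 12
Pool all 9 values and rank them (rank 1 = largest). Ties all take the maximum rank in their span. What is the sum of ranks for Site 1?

Sorted (descending): 49, 49, 49, 46, 43, 22, 22, 19, 12
The 3 values of 49 occupy positions 1–3 → each gets rank 3.
The 2 values of 22 occupy positions 6–7 → each gets rank 7.
Site 1 values → pooled ranks: 22→7, 22→7, 49→3, 49→3, 19→8
Rank sum = 7 + 7 + 3 + 3 + 8 = 28

28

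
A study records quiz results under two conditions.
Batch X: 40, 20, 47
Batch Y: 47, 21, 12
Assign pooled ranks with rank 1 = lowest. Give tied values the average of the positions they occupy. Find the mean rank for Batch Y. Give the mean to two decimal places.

Sorted (ascending): 12, 20, 21, 40, 47, 47
The 2 values of 47 occupy positions 5–6 → average rank (5+6)/2 = 5.5.
Batch Y values → pooled ranks: 47→5.5, 21→3, 12→1
Mean rank = (5.5 + 3 + 1) / 3 = 3.17

3.17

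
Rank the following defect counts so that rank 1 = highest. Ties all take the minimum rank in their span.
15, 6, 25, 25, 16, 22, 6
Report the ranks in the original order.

5, 6, 1, 1, 4, 3, 6

Sorted (descending): 25, 25, 22, 16, 15, 6, 6
The 2 values of 25 occupy positions 1–2 → each gets rank 1.
The 2 values of 6 occupy positions 6–7 → each gets rank 6.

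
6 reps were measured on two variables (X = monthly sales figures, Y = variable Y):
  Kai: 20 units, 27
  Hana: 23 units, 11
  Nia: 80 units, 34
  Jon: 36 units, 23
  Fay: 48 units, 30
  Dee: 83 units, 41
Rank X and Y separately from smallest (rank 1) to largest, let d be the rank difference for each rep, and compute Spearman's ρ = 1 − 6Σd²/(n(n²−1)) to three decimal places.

Ranks of variable 1: 1, 2, 5, 3, 4, 6
Ranks of variable 2: 3, 1, 5, 2, 4, 6
d = r₁ − r₂: -2, 1, 0, 1, 0, 0
d²: 4, 1, 0, 1, 0, 0; Σd² = 6
ρ = 1 − 6·6/(6·35) = 1 − 36/210 = 0.829

0.829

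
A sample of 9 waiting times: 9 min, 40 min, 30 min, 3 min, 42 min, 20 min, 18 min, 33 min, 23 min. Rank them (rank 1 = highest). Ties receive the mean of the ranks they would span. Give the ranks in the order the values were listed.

8, 2, 4, 9, 1, 6, 7, 3, 5

Sorted (descending): 42, 40, 33, 30, 23, 20, 18, 9, 3
No ties — each value takes its position as its rank.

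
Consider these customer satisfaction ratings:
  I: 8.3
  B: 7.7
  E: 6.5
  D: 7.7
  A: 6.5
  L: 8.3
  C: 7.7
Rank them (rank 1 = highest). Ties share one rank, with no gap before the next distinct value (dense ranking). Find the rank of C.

2

Sorted (descending): 8.3, 8.3, 7.7, 7.7, 7.7, 6.5, 6.5
The 2 values of 8.3 share dense rank 1.
The 3 values of 7.7 share dense rank 2.
The 2 values of 6.5 share dense rank 3.
C has value 7.7 → rank 2.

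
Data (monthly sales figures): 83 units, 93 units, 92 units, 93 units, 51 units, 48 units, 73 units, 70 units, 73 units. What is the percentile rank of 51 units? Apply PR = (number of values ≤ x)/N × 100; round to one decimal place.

22.2

N = 9.
Strictly below 51: 1. Equal to 51: 1.
PR = 2/9 × 100 = 22.2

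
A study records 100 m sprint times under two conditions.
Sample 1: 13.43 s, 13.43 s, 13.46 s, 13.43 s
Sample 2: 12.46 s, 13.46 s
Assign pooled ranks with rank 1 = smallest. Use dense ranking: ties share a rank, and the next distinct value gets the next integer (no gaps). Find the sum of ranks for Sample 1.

9

Sorted (ascending): 12.46, 13.43, 13.43, 13.43, 13.46, 13.46
The 3 values of 13.43 share dense rank 2.
The 2 values of 13.46 share dense rank 3.
Remaining distinct values take the next consecutive integers.
Sample 1 values → pooled ranks: 13.43→2, 13.43→2, 13.46→3, 13.43→2
Rank sum = 2 + 2 + 3 + 2 = 9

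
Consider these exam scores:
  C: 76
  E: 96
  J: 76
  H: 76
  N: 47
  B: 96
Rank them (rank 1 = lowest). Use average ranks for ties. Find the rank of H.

Sorted (ascending): 47, 76, 76, 76, 96, 96
The 3 values of 76 occupy positions 2–4 → average rank 3.
The 2 values of 96 occupy positions 5–6 → average rank (5+6)/2 = 5.5.
H has value 76 → rank 3.

3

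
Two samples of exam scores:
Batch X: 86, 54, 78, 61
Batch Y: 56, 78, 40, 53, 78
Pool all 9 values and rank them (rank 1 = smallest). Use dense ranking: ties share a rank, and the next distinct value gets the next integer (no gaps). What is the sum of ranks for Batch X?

Sorted (ascending): 40, 53, 54, 56, 61, 78, 78, 78, 86
The 3 values of 78 share dense rank 6.
Remaining distinct values take the next consecutive integers.
Batch X values → pooled ranks: 86→7, 54→3, 78→6, 61→5
Rank sum = 7 + 3 + 6 + 5 = 21

21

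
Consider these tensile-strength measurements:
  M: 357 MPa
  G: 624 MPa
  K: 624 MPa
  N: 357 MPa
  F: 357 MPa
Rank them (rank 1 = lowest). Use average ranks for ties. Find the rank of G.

Sorted (ascending): 357, 357, 357, 624, 624
The 3 values of 357 occupy positions 1–3 → average rank 2.
The 2 values of 624 occupy positions 4–5 → average rank (4+5)/2 = 4.5.
G has value 624 MPa → rank 4.5.

4.5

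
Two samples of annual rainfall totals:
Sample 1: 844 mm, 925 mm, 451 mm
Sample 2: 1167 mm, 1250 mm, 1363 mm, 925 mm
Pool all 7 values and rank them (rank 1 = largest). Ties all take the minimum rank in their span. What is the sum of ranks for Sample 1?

Sorted (descending): 1363, 1250, 1167, 925, 925, 844, 451
The 2 values of 925 occupy positions 4–5 → each gets rank 4.
Sample 1 values → pooled ranks: 844→6, 925→4, 451→7
Rank sum = 6 + 4 + 7 = 17

17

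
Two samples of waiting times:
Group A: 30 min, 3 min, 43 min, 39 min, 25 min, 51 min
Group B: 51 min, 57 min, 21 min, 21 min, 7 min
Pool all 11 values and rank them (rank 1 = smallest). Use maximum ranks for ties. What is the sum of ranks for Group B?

Sorted (ascending): 3, 7, 21, 21, 25, 30, 39, 43, 51, 51, 57
The 2 values of 21 occupy positions 3–4 → each gets rank 4.
The 2 values of 51 occupy positions 9–10 → each gets rank 10.
Group B values → pooled ranks: 51→10, 57→11, 21→4, 21→4, 7→2
Rank sum = 10 + 11 + 4 + 4 + 2 = 31

31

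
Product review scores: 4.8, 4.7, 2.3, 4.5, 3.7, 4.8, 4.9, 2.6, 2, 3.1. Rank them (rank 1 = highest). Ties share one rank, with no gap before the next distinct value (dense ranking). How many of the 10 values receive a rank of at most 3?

Sorted (descending): 4.9, 4.8, 4.8, 4.7, 4.5, 3.7, 3.1, 2.6, 2.3, 2
The 2 values of 4.8 share dense rank 2.
Remaining distinct values take the next consecutive integers.
Ranks ≤ 3: {1, 2, 2, 3} → 4 values.

4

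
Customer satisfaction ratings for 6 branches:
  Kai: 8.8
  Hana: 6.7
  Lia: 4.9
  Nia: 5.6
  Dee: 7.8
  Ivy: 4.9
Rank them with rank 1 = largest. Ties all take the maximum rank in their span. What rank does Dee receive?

Sorted (descending): 8.8, 7.8, 6.7, 5.6, 4.9, 4.9
The 2 values of 4.9 occupy positions 5–6 → each gets rank 6.
Dee has value 7.8 → rank 2.

2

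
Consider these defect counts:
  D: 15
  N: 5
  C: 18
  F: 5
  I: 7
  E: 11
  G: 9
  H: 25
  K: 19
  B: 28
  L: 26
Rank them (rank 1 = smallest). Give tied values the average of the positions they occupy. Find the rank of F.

Sorted (ascending): 5, 5, 7, 9, 11, 15, 18, 19, 25, 26, 28
The 2 values of 5 occupy positions 1–2 → average rank (1+2)/2 = 1.5.
F has value 5 → rank 1.5.

1.5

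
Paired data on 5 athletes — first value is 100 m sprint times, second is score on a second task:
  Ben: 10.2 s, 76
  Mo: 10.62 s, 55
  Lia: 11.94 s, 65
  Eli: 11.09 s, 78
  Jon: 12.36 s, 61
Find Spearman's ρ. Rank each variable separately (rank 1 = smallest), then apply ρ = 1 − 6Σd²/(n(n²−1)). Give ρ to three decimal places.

Ranks of variable 1: 1, 2, 4, 3, 5
Ranks of variable 2: 4, 1, 3, 5, 2
d = r₁ − r₂: -3, 1, 1, -2, 3
d²: 9, 1, 1, 4, 9; Σd² = 24
ρ = 1 − 6·24/(5·24) = 1 − 144/120 = -0.200

-0.200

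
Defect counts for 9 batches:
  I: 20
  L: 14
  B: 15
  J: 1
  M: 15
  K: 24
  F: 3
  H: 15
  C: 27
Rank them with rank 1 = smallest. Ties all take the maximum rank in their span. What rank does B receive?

6

Sorted (ascending): 1, 3, 14, 15, 15, 15, 20, 24, 27
The 3 values of 15 occupy positions 4–6 → each gets rank 6.
B has value 15 → rank 6.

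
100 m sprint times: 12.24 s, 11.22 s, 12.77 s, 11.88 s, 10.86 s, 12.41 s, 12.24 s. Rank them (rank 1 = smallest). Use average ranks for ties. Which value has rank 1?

Sorted (ascending): 10.86, 11.22, 11.88, 12.24, 12.24, 12.41, 12.77
The 2 values of 12.24 occupy positions 4–5 → average rank (4+5)/2 = 4.5.
Rank 1 → value 10.86.

10.86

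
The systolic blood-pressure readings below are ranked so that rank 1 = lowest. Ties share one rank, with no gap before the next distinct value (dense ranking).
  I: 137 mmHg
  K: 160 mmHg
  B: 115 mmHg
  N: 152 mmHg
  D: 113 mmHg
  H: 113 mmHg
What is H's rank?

1

Sorted (ascending): 113, 113, 115, 137, 152, 160
The 2 values of 113 share dense rank 1.
Remaining distinct values take the next consecutive integers.
H has value 113 mmHg → rank 1.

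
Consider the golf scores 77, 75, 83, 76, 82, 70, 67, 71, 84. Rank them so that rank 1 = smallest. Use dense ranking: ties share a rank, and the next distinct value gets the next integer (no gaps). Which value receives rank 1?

Sorted (ascending): 67, 70, 71, 75, 76, 77, 82, 83, 84
No ties — each value takes its position as its rank.
Rank 1 → value 67.

67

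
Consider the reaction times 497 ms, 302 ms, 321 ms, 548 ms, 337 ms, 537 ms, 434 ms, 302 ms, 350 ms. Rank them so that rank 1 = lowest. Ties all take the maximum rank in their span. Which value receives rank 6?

Sorted (ascending): 302, 302, 321, 337, 350, 434, 497, 537, 548
The 2 values of 302 occupy positions 1–2 → each gets rank 2.
Rank 6 → value 434.

434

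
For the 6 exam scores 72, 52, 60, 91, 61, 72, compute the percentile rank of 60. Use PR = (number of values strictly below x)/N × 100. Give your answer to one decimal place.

16.7

N = 6.
Strictly below 60: 1. Equal to 60: 1.
PR = 1/6 × 100 = 16.7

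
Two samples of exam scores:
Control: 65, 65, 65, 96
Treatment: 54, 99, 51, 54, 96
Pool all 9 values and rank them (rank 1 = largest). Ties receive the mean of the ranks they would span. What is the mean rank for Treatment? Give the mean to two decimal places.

Sorted (descending): 99, 96, 96, 65, 65, 65, 54, 54, 51
The 2 values of 96 occupy positions 2–3 → average rank (2+3)/2 = 2.5.
The 3 values of 65 occupy positions 4–6 → average rank 5.
The 2 values of 54 occupy positions 7–8 → average rank (7+8)/2 = 7.5.
Treatment values → pooled ranks: 54→7.5, 99→1, 51→9, 54→7.5, 96→2.5
Mean rank = (7.5 + 1 + 9 + 7.5 + 2.5) / 5 = 5.50

5.50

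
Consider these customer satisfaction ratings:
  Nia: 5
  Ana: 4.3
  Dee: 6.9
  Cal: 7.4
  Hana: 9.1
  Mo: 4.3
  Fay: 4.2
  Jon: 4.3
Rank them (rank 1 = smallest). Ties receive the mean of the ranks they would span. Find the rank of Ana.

Sorted (ascending): 4.2, 4.3, 4.3, 4.3, 5, 6.9, 7.4, 9.1
The 3 values of 4.3 occupy positions 2–4 → average rank 3.
Ana has value 4.3 → rank 3.

3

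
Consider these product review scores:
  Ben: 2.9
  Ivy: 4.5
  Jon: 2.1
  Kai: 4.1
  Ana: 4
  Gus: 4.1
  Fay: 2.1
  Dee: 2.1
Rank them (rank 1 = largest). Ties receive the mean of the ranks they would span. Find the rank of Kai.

Sorted (descending): 4.5, 4.1, 4.1, 4, 2.9, 2.1, 2.1, 2.1
The 2 values of 4.1 occupy positions 2–3 → average rank (2+3)/2 = 2.5.
The 3 values of 2.1 occupy positions 6–8 → average rank 7.
Kai has value 4.1 → rank 2.5.

2.5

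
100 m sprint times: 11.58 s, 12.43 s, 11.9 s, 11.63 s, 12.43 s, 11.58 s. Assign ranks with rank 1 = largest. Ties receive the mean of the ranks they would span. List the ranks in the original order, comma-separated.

5.5, 1.5, 3, 4, 1.5, 5.5

Sorted (descending): 12.43, 12.43, 11.9, 11.63, 11.58, 11.58
The 2 values of 12.43 occupy positions 1–2 → average rank (1+2)/2 = 1.5.
The 2 values of 11.58 occupy positions 5–6 → average rank (5+6)/2 = 5.5.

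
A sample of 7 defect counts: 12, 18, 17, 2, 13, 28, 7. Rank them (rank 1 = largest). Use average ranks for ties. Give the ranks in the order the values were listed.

Sorted (descending): 28, 18, 17, 13, 12, 7, 2
No ties — each value takes its position as its rank.

5, 2, 3, 7, 4, 1, 6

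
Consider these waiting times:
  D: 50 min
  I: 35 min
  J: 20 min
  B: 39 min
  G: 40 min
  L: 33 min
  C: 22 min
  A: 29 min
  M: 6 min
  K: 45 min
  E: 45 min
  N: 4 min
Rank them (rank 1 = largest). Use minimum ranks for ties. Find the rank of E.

2

Sorted (descending): 50, 45, 45, 40, 39, 35, 33, 29, 22, 20, 6, 4
The 2 values of 45 occupy positions 2–3 → each gets rank 2.
E has value 45 min → rank 2.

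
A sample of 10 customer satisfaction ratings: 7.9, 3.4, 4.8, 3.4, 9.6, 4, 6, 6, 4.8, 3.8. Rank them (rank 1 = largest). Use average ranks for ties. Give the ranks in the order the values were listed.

Sorted (descending): 9.6, 7.9, 6, 6, 4.8, 4.8, 4, 3.8, 3.4, 3.4
The 2 values of 6 occupy positions 3–4 → average rank (3+4)/2 = 3.5.
The 2 values of 4.8 occupy positions 5–6 → average rank (5+6)/2 = 5.5.
The 2 values of 3.4 occupy positions 9–10 → average rank (9+10)/2 = 9.5.

2, 9.5, 5.5, 9.5, 1, 7, 3.5, 3.5, 5.5, 8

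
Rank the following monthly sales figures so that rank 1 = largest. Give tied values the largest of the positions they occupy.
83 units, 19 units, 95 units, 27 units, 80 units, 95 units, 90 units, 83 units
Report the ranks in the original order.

Sorted (descending): 95, 95, 90, 83, 83, 80, 27, 19
The 2 values of 95 occupy positions 1–2 → each gets rank 2.
The 2 values of 83 occupy positions 4–5 → each gets rank 5.

5, 8, 2, 7, 6, 2, 3, 5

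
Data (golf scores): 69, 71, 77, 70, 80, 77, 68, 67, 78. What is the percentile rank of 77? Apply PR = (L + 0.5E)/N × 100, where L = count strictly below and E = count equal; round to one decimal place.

66.7

N = 9.
Strictly below 77: 5. Equal to 77: 2.
PR = (5 + 0.5·2)/9 × 100 = 66.7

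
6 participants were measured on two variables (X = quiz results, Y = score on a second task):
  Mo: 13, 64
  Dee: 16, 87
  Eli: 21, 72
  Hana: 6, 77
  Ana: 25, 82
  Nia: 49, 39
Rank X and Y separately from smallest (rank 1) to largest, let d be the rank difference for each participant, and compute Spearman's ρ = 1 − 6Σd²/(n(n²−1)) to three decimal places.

-0.257

Ranks of variable 1: 2, 3, 4, 1, 5, 6
Ranks of variable 2: 2, 6, 3, 4, 5, 1
d = r₁ − r₂: 0, -3, 1, -3, 0, 5
d²: 0, 9, 1, 9, 0, 25; Σd² = 44
ρ = 1 − 6·44/(6·35) = 1 − 264/210 = -0.257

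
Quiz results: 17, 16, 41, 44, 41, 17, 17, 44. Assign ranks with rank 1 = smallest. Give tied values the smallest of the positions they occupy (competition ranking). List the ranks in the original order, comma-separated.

Sorted (ascending): 16, 17, 17, 17, 41, 41, 44, 44
The 3 values of 17 occupy positions 2–4 → each gets rank 2.
The 2 values of 41 occupy positions 5–6 → each gets rank 5.
The 2 values of 44 occupy positions 7–8 → each gets rank 7.

2, 1, 5, 7, 5, 2, 2, 7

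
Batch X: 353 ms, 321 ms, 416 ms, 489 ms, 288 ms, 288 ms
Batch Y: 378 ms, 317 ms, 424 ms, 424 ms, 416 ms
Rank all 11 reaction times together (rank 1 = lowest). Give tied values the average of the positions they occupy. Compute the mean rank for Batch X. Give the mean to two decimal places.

Sorted (ascending): 288, 288, 317, 321, 353, 378, 416, 416, 424, 424, 489
The 2 values of 288 occupy positions 1–2 → average rank (1+2)/2 = 1.5.
The 2 values of 416 occupy positions 7–8 → average rank (7+8)/2 = 7.5.
The 2 values of 424 occupy positions 9–10 → average rank (9+10)/2 = 9.5.
Batch X values → pooled ranks: 353→5, 321→4, 416→7.5, 489→11, 288→1.5, 288→1.5
Mean rank = (5 + 4 + 7.5 + 11 + 1.5 + 1.5) / 6 = 5.08

5.08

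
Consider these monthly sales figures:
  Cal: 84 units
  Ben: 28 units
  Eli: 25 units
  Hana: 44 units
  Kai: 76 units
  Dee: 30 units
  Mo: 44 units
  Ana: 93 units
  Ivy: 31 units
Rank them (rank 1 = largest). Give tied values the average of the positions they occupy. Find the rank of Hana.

4.5

Sorted (descending): 93, 84, 76, 44, 44, 31, 30, 28, 25
The 2 values of 44 occupy positions 4–5 → average rank (4+5)/2 = 4.5.
Hana has value 44 units → rank 4.5.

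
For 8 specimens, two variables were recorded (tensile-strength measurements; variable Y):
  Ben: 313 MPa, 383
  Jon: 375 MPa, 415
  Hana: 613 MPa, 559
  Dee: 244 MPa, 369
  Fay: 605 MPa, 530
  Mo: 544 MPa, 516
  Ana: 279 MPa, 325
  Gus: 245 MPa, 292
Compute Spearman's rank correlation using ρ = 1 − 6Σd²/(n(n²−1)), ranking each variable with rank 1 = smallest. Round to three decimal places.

Ranks of variable 1: 4, 5, 8, 1, 7, 6, 3, 2
Ranks of variable 2: 4, 5, 8, 3, 7, 6, 2, 1
d = r₁ − r₂: 0, 0, 0, -2, 0, 0, 1, 1
d²: 0, 0, 0, 4, 0, 0, 1, 1; Σd² = 6
ρ = 1 − 6·6/(8·63) = 1 − 36/504 = 0.929

0.929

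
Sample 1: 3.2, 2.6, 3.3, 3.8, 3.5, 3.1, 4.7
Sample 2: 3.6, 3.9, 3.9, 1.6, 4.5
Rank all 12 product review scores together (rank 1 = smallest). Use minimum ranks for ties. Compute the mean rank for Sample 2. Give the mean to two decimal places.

7.40

Sorted (ascending): 1.6, 2.6, 3.1, 3.2, 3.3, 3.5, 3.6, 3.8, 3.9, 3.9, 4.5, 4.7
The 2 values of 3.9 occupy positions 9–10 → each gets rank 9.
Sample 2 values → pooled ranks: 3.6→7, 3.9→9, 3.9→9, 1.6→1, 4.5→11
Mean rank = (7 + 9 + 9 + 1 + 11) / 5 = 7.40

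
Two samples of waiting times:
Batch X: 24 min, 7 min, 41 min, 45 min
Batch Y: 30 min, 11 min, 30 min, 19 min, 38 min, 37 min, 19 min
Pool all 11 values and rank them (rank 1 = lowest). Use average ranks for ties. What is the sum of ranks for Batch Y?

39

Sorted (ascending): 7, 11, 19, 19, 24, 30, 30, 37, 38, 41, 45
The 2 values of 19 occupy positions 3–4 → average rank (3+4)/2 = 3.5.
The 2 values of 30 occupy positions 6–7 → average rank (6+7)/2 = 6.5.
Batch Y values → pooled ranks: 30→6.5, 11→2, 30→6.5, 19→3.5, 38→9, 37→8, 19→3.5
Rank sum = 6.5 + 2 + 6.5 + 3.5 + 9 + 8 + 3.5 = 39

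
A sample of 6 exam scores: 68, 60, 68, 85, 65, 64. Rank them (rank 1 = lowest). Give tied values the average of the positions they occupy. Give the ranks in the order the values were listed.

Sorted (ascending): 60, 64, 65, 68, 68, 85
The 2 values of 68 occupy positions 4–5 → average rank (4+5)/2 = 4.5.

4.5, 1, 4.5, 6, 3, 2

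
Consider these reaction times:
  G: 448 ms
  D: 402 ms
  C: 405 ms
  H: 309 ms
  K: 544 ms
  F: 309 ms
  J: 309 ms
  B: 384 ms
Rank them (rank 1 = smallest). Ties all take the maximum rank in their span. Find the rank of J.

3

Sorted (ascending): 309, 309, 309, 384, 402, 405, 448, 544
The 3 values of 309 occupy positions 1–3 → each gets rank 3.
J has value 309 ms → rank 3.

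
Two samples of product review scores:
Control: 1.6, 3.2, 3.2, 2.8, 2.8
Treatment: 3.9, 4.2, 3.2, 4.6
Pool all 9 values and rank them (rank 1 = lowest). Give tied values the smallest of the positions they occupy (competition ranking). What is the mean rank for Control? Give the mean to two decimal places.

Sorted (ascending): 1.6, 2.8, 2.8, 3.2, 3.2, 3.2, 3.9, 4.2, 4.6
The 2 values of 2.8 occupy positions 2–3 → each gets rank 2.
The 3 values of 3.2 occupy positions 4–6 → each gets rank 4.
Control values → pooled ranks: 1.6→1, 3.2→4, 3.2→4, 2.8→2, 2.8→2
Mean rank = (1 + 4 + 4 + 2 + 2) / 5 = 2.60

2.60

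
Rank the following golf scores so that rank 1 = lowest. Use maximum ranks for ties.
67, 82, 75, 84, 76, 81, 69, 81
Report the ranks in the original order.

1, 7, 3, 8, 4, 6, 2, 6

Sorted (ascending): 67, 69, 75, 76, 81, 81, 82, 84
The 2 values of 81 occupy positions 5–6 → each gets rank 6.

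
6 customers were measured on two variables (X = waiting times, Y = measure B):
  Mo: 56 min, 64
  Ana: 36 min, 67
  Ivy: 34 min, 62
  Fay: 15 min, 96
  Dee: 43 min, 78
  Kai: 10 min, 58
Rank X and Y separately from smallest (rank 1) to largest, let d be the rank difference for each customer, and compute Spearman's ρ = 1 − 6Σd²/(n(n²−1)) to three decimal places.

Ranks of variable 1: 6, 4, 3, 2, 5, 1
Ranks of variable 2: 3, 4, 2, 6, 5, 1
d = r₁ − r₂: 3, 0, 1, -4, 0, 0
d²: 9, 0, 1, 16, 0, 0; Σd² = 26
ρ = 1 − 6·26/(6·35) = 1 − 156/210 = 0.257

0.257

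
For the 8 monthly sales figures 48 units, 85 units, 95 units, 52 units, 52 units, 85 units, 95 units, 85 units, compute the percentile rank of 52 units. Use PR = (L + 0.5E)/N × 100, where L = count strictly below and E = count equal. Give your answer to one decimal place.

N = 8.
Strictly below 52: 1. Equal to 52: 2.
PR = (1 + 0.5·2)/8 × 100 = 25.0

25.0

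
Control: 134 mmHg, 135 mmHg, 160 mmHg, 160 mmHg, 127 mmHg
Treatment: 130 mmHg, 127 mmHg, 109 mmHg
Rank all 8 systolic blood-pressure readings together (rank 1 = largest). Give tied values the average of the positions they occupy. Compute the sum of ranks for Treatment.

Sorted (descending): 160, 160, 135, 134, 130, 127, 127, 109
The 2 values of 160 occupy positions 1–2 → average rank (1+2)/2 = 1.5.
The 2 values of 127 occupy positions 6–7 → average rank (6+7)/2 = 6.5.
Treatment values → pooled ranks: 130→5, 127→6.5, 109→8
Rank sum = 5 + 6.5 + 8 = 19.5

19.5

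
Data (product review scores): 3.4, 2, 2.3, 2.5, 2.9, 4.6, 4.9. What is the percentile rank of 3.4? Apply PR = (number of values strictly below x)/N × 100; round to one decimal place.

57.1

N = 7.
Strictly below 3.4: 4. Equal to 3.4: 1.
PR = 4/7 × 100 = 57.1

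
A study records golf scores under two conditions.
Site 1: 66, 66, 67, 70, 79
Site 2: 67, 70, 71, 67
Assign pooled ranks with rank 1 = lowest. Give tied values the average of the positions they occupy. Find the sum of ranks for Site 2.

22.5

Sorted (ascending): 66, 66, 67, 67, 67, 70, 70, 71, 79
The 2 values of 66 occupy positions 1–2 → average rank (1+2)/2 = 1.5.
The 3 values of 67 occupy positions 3–5 → average rank 4.
The 2 values of 70 occupy positions 6–7 → average rank (6+7)/2 = 6.5.
Site 2 values → pooled ranks: 67→4, 70→6.5, 71→8, 67→4
Rank sum = 4 + 6.5 + 8 + 4 = 22.5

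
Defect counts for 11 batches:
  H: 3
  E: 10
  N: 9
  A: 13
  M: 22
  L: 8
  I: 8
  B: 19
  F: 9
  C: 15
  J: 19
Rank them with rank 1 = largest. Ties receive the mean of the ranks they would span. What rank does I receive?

Sorted (descending): 22, 19, 19, 15, 13, 10, 9, 9, 8, 8, 3
The 2 values of 19 occupy positions 2–3 → average rank (2+3)/2 = 2.5.
The 2 values of 9 occupy positions 7–8 → average rank (7+8)/2 = 7.5.
The 2 values of 8 occupy positions 9–10 → average rank (9+10)/2 = 9.5.
I has value 8 → rank 9.5.

9.5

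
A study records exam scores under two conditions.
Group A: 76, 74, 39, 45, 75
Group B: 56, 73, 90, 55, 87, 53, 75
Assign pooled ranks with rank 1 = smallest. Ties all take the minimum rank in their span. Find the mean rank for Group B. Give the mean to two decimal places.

7.00

Sorted (ascending): 39, 45, 53, 55, 56, 73, 74, 75, 75, 76, 87, 90
The 2 values of 75 occupy positions 8–9 → each gets rank 8.
Group B values → pooled ranks: 56→5, 73→6, 90→12, 55→4, 87→11, 53→3, 75→8
Mean rank = (5 + 6 + 12 + 4 + 11 + 3 + 8) / 7 = 7.00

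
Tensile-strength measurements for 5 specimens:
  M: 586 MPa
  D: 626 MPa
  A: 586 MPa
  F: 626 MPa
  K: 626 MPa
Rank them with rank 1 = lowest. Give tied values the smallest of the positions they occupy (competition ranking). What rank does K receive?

Sorted (ascending): 586, 586, 626, 626, 626
The 2 values of 586 occupy positions 1–2 → each gets rank 1.
The 3 values of 626 occupy positions 3–5 → each gets rank 3.
K has value 626 MPa → rank 3.

3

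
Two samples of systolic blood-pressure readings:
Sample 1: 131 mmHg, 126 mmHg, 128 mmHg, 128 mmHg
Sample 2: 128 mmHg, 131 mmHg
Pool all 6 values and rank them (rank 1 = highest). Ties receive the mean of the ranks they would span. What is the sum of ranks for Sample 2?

5.5

Sorted (descending): 131, 131, 128, 128, 128, 126
The 2 values of 131 occupy positions 1–2 → average rank (1+2)/2 = 1.5.
The 3 values of 128 occupy positions 3–5 → average rank 4.
Sample 2 values → pooled ranks: 128→4, 131→1.5
Rank sum = 4 + 1.5 = 5.5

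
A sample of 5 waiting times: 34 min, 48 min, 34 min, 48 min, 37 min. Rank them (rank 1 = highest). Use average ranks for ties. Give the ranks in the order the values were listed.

4.5, 1.5, 4.5, 1.5, 3

Sorted (descending): 48, 48, 37, 34, 34
The 2 values of 48 occupy positions 1–2 → average rank (1+2)/2 = 1.5.
The 2 values of 34 occupy positions 4–5 → average rank (4+5)/2 = 4.5.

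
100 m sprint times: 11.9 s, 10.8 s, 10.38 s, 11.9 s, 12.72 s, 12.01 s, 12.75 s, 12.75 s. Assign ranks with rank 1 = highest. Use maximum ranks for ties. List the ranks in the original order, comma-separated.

Sorted (descending): 12.75, 12.75, 12.72, 12.01, 11.9, 11.9, 10.8, 10.38
The 2 values of 12.75 occupy positions 1–2 → each gets rank 2.
The 2 values of 11.9 occupy positions 5–6 → each gets rank 6.

6, 7, 8, 6, 3, 4, 2, 2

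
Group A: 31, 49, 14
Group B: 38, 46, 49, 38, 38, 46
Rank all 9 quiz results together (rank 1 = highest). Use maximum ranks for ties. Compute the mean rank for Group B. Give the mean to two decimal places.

Sorted (descending): 49, 49, 46, 46, 38, 38, 38, 31, 14
The 2 values of 49 occupy positions 1–2 → each gets rank 2.
The 2 values of 46 occupy positions 3–4 → each gets rank 4.
The 3 values of 38 occupy positions 5–7 → each gets rank 7.
Group B values → pooled ranks: 38→7, 46→4, 49→2, 38→7, 38→7, 46→4
Mean rank = (7 + 4 + 2 + 7 + 7 + 4) / 6 = 5.17

5.17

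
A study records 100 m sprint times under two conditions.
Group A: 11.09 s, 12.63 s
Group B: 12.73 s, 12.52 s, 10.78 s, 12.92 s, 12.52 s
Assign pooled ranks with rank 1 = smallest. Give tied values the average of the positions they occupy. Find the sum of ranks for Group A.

Sorted (ascending): 10.78, 11.09, 12.52, 12.52, 12.63, 12.73, 12.92
The 2 values of 12.52 occupy positions 3–4 → average rank (3+4)/2 = 3.5.
Group A values → pooled ranks: 11.09→2, 12.63→5
Rank sum = 2 + 5 = 7

7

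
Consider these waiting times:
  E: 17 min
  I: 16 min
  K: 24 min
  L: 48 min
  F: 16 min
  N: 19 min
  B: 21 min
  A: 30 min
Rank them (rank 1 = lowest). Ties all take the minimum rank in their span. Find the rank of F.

1

Sorted (ascending): 16, 16, 17, 19, 21, 24, 30, 48
The 2 values of 16 occupy positions 1–2 → each gets rank 1.
F has value 16 min → rank 1.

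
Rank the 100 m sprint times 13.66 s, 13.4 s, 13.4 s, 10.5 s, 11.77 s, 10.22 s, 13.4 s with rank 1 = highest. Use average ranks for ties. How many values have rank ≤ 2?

Sorted (descending): 13.66, 13.4, 13.4, 13.4, 11.77, 10.5, 10.22
The 3 values of 13.4 occupy positions 2–4 → average rank 3.
Ranks ≤ 2: {1} → 1 value.

1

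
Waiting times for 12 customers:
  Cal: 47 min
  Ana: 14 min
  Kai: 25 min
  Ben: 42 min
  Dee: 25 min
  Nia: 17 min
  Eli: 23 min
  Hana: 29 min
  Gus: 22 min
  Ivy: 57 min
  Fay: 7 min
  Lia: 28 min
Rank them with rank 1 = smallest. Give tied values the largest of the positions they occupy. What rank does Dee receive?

Sorted (ascending): 7, 14, 17, 22, 23, 25, 25, 28, 29, 42, 47, 57
The 2 values of 25 occupy positions 6–7 → each gets rank 7.
Dee has value 25 min → rank 7.

7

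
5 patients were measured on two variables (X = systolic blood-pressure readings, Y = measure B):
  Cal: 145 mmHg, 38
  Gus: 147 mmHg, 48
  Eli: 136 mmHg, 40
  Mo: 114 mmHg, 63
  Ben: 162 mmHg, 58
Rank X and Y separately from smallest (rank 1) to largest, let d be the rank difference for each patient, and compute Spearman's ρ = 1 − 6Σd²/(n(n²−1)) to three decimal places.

-0.100

Ranks of variable 1: 3, 4, 2, 1, 5
Ranks of variable 2: 1, 3, 2, 5, 4
d = r₁ − r₂: 2, 1, 0, -4, 1
d²: 4, 1, 0, 16, 1; Σd² = 22
ρ = 1 − 6·22/(5·24) = 1 − 132/120 = -0.100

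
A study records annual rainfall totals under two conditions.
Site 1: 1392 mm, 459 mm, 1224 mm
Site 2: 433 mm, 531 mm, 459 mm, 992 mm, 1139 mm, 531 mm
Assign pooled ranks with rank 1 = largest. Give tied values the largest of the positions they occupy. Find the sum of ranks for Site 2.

Sorted (descending): 1392, 1224, 1139, 992, 531, 531, 459, 459, 433
The 2 values of 531 occupy positions 5–6 → each gets rank 6.
The 2 values of 459 occupy positions 7–8 → each gets rank 8.
Site 2 values → pooled ranks: 433→9, 531→6, 459→8, 992→4, 1139→3, 531→6
Rank sum = 9 + 6 + 8 + 4 + 3 + 6 = 36

36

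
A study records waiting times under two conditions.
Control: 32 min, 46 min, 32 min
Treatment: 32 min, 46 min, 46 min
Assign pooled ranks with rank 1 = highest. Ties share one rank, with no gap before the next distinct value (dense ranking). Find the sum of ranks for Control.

Sorted (descending): 46, 46, 46, 32, 32, 32
The 3 values of 46 share dense rank 1.
The 3 values of 32 share dense rank 2.
Control values → pooled ranks: 32→2, 46→1, 32→2
Rank sum = 2 + 1 + 2 = 5

5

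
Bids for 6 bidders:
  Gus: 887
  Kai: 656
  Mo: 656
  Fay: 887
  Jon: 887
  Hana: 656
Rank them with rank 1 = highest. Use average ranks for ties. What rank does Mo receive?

Sorted (descending): 887, 887, 887, 656, 656, 656
The 3 values of 887 occupy positions 1–3 → average rank 2.
The 3 values of 656 occupy positions 4–6 → average rank 5.
Mo has value 656 → rank 5.

5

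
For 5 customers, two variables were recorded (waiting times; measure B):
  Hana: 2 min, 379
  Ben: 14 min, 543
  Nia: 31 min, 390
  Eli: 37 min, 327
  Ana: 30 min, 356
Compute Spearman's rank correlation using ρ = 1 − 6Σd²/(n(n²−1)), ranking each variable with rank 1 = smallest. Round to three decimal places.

-0.500

Ranks of variable 1: 1, 2, 4, 5, 3
Ranks of variable 2: 3, 5, 4, 1, 2
d = r₁ − r₂: -2, -3, 0, 4, 1
d²: 4, 9, 0, 16, 1; Σd² = 30
ρ = 1 − 6·30/(5·24) = 1 − 180/120 = -0.500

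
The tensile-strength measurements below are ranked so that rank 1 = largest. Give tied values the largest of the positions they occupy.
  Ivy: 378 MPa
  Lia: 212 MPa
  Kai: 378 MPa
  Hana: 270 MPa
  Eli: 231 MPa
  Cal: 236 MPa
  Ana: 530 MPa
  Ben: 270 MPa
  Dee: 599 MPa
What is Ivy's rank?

4

Sorted (descending): 599, 530, 378, 378, 270, 270, 236, 231, 212
The 2 values of 378 occupy positions 3–4 → each gets rank 4.
The 2 values of 270 occupy positions 5–6 → each gets rank 6.
Ivy has value 378 MPa → rank 4.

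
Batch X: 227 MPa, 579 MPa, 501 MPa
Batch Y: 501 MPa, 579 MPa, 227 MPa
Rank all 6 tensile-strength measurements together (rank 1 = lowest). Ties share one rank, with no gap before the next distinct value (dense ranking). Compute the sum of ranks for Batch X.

6

Sorted (ascending): 227, 227, 501, 501, 579, 579
The 2 values of 227 share dense rank 1.
The 2 values of 501 share dense rank 2.
The 2 values of 579 share dense rank 3.
Batch X values → pooled ranks: 227→1, 579→3, 501→2
Rank sum = 1 + 3 + 2 = 6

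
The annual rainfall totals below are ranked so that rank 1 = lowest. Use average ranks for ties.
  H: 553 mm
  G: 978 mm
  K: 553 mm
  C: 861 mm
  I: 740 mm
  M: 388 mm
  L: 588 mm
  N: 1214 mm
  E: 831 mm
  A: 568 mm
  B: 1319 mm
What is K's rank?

2.5

Sorted (ascending): 388, 553, 553, 568, 588, 740, 831, 861, 978, 1214, 1319
The 2 values of 553 occupy positions 2–3 → average rank (2+3)/2 = 2.5.
K has value 553 mm → rank 2.5.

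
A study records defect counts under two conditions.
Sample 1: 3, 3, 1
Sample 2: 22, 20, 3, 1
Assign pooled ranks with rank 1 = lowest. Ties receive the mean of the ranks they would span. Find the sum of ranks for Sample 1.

9.5

Sorted (ascending): 1, 1, 3, 3, 3, 20, 22
The 2 values of 1 occupy positions 1–2 → average rank (1+2)/2 = 1.5.
The 3 values of 3 occupy positions 3–5 → average rank 4.
Sample 1 values → pooled ranks: 3→4, 3→4, 1→1.5
Rank sum = 4 + 4 + 1.5 = 9.5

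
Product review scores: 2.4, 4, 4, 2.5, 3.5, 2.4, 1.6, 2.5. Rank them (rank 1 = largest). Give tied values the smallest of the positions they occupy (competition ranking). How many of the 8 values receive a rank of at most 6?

Sorted (descending): 4, 4, 3.5, 2.5, 2.5, 2.4, 2.4, 1.6
The 2 values of 4 occupy positions 1–2 → each gets rank 1.
The 2 values of 2.5 occupy positions 4–5 → each gets rank 4.
The 2 values of 2.4 occupy positions 6–7 → each gets rank 6.
Ranks ≤ 6: {1, 1, 3, 4, 4, 6, 6} → 7 values.

7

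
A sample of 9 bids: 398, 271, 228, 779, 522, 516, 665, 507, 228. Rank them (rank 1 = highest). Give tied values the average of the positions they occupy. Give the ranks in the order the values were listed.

6, 7, 8.5, 1, 3, 4, 2, 5, 8.5

Sorted (descending): 779, 665, 522, 516, 507, 398, 271, 228, 228
The 2 values of 228 occupy positions 8–9 → average rank (8+9)/2 = 8.5.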